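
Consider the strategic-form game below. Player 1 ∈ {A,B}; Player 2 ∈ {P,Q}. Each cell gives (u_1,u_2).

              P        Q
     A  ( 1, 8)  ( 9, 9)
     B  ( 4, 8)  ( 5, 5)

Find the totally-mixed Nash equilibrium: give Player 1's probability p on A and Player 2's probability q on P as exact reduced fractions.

P1 indiff ⇒ q·1+(1-q)·9 = q·4+(1-q)·5 ⇒ q(-3) = (1-q)(-4) ⇒ q = 4/7
P2 indiff ⇒ p·8+(1-p)·8 = p·9+(1-p)·5 ⇒ p(-1) = (1-p)(-3) ⇒ p = 3/4

P1 mixes 3/4 on A; P2 mixes 4/7 on P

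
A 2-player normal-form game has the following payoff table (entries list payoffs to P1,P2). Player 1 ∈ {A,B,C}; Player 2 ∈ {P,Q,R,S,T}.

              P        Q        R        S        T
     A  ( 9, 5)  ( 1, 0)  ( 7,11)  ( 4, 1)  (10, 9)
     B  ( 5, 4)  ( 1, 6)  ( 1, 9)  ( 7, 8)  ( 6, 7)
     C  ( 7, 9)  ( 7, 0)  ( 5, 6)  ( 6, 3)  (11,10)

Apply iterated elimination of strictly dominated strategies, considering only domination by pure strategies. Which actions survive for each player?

Remaining: P1:{A,C} P2:{R,T}

P2 drop P (T beats it: A:9>5 B:7>4 C:10>9)
P2 drop Q (R beats it: A:11>0 B:9>6 C:6>0)
P2 drop S (R beats it: A:11>1 B:9>8 C:6>3)
P1 drop B (A beats it: R:7>1 T:10>6)
P1→{A,C} P2→{R,T}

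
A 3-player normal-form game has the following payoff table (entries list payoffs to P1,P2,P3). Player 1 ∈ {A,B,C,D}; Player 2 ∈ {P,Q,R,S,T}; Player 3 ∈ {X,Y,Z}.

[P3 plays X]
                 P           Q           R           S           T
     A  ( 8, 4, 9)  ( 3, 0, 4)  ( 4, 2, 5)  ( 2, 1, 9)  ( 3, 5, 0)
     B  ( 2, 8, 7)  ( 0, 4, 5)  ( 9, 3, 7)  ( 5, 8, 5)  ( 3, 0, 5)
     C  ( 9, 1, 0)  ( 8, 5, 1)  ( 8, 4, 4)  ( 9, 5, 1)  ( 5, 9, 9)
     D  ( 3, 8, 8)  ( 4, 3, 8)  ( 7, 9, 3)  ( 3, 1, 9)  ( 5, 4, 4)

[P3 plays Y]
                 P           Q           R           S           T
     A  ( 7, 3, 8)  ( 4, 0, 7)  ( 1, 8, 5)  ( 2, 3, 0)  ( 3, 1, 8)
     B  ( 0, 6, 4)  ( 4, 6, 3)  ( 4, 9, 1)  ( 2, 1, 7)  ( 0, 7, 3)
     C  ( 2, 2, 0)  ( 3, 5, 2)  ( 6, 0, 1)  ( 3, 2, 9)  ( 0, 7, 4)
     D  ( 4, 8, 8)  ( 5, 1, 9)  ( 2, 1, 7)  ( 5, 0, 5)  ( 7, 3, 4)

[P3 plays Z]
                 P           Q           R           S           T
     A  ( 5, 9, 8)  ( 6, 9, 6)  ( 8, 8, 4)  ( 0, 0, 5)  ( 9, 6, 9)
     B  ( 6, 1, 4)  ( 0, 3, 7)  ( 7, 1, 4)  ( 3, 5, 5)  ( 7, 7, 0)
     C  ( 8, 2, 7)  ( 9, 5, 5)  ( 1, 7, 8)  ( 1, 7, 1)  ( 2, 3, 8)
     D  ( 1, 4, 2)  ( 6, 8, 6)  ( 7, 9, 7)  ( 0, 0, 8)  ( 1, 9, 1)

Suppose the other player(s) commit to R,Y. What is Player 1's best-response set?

BR_1 = {C}

u_1(A vs R,Y) = 1
u_1(B vs R,Y) = 4
u_1(C vs R,Y) = 6
u_1(D vs R,Y) = 2
max payoff 6 at {C}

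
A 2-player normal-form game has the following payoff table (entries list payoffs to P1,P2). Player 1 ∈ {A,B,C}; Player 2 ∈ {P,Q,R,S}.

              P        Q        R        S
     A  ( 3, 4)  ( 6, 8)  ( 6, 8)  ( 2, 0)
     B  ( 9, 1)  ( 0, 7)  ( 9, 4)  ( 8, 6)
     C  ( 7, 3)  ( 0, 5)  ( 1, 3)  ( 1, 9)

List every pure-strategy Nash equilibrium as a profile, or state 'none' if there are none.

(A,P): not NE [P1→B gives 9>3; P2→R gives 8>4]
(A,Q): NE
(A,R): not NE [P1→B gives 9>6]
(A,S): not NE [P1→B gives 8>2; P2→R gives 8>0]
(B,P): not NE [P2→Q gives 7>1]
(B,Q): not NE [P1→A gives 6>0]
(B,R): not NE [P2→Q gives 7>4]
(B,S): not NE [P2→Q gives 7>6]
(C,P): not NE [P1→B gives 9>7; P2→S gives 9>3]
(C,Q): not NE [P1→A gives 6>0; P2→S gives 9>5]
(C,R): not NE [P1→B gives 9>1; P2→S gives 9>3]
(C,S): not NE [P1→B gives 8>1]

NE set: (A,Q)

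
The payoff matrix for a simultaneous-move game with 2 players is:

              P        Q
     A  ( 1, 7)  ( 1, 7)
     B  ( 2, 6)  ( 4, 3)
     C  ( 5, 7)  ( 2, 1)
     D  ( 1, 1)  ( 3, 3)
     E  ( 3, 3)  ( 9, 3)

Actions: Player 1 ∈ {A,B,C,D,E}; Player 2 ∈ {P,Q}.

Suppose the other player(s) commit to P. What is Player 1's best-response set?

P1 best: {C}

u_1(A vs P) = 1
u_1(B vs P) = 2
u_1(C vs P) = 5
u_1(D vs P) = 1
u_1(E vs P) = 3
max payoff 5 at {C}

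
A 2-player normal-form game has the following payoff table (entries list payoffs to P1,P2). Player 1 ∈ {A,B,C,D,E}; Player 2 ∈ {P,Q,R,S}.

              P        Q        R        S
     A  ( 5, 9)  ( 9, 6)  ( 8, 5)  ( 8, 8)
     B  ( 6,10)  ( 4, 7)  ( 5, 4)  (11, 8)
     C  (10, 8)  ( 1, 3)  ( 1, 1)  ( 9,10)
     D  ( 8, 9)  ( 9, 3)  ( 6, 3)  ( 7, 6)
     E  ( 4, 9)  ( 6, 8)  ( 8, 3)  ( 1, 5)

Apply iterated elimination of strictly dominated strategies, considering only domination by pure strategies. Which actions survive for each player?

Remaining: P1:{B,C} P2:{P,S}

P2 drop Q (P beats it: A:9>6 B:10>7 C:8>3 D:9>3 E:9>8)
P2 drop R (P beats it: A:9>5 B:10>4 C:8>1 D:9>3 E:9>3)
P1 drop A (B beats it: P:6>5 S:11>8)
P1 drop D (C beats it: P:10>8 S:9>7)
P1 drop E (B beats it: P:6>4 S:11>1)
P1→{B,C} P2→{P,S}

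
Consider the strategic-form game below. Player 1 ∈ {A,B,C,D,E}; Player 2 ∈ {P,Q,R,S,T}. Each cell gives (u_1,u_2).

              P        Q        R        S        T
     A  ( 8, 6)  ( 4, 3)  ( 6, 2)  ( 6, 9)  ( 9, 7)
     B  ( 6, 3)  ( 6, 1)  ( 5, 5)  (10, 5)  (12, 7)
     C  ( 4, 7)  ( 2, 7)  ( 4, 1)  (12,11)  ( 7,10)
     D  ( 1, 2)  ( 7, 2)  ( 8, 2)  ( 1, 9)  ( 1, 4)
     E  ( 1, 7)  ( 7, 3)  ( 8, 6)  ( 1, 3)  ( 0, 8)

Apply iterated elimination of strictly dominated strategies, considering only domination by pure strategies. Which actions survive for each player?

IESDS → P1:{B,C} P2:{S,T}

P2 drop P (T beats it: A:7>6 B:7>3 C:10>7 D:4>2 E:8>7)
P2 drop Q (T beats it: A:7>3 B:7>1 C:10>7 D:4>2 E:8>3)
P2 drop R (T beats it: A:7>2 B:7>5 C:10>1 D:4>2 E:8>6)
P1 drop A (B beats it: S:10>6 T:12>9)
P1 drop D (B beats it: S:10>1 T:12>1)
P1 drop E (B beats it: S:10>1 T:12>0)
P1→{B,C} P2→{S,T}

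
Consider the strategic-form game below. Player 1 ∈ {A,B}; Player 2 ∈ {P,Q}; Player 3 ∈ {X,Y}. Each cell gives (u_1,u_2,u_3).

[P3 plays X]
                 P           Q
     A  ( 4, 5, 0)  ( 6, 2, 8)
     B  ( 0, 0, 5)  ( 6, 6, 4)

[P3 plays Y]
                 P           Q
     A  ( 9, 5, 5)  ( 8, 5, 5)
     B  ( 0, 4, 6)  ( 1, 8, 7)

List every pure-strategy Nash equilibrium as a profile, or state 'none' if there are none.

Nash profiles: (A,P,Y)

(A,P,X): not NE [P3→Y gives 5>0]
(A,P,Y): NE
(A,Q,X): not NE [P2→P gives 5>2]
(A,Q,Y): not NE [P3→X gives 8>5]
(B,P,X): not NE [P1→A gives 4>0; P2→Q gives 6>0; P3→Y gives 6>5]
(B,P,Y): not NE [P1→A gives 9>0; P2→Q gives 8>4]
(B,Q,X): not NE [P3→Y gives 7>4]
(B,Q,Y): not NE [P1→A gives 8>1]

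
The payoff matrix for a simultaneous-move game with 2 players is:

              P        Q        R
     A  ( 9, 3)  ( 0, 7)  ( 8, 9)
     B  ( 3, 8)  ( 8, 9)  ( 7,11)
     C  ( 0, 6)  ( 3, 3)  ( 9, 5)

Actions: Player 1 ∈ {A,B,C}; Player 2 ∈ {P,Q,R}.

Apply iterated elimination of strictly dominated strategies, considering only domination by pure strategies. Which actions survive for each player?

P2 drop Q (R beats it: A:9>7 B:11>9 C:5>3)
P1 drop B (A beats it: P:9>3 R:8>7)
P1→{A,C} P2→{P,R}

Survivors P1:{A,C} P2:{P,R}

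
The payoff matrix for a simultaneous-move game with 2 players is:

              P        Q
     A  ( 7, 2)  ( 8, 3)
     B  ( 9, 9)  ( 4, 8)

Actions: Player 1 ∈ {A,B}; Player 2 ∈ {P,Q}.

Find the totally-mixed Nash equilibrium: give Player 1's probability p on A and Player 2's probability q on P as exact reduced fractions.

P1 indiff ⇒ q·7+(1-q)·8 = q·9+(1-q)·4 ⇒ q(-2) = (1-q)(-4) ⇒ q = 2/3
P2 indiff ⇒ p·2+(1-p)·9 = p·3+(1-p)·8 ⇒ p(-1) = (1-p)(-1) ⇒ p = 1/2

p=1/2, q=2/3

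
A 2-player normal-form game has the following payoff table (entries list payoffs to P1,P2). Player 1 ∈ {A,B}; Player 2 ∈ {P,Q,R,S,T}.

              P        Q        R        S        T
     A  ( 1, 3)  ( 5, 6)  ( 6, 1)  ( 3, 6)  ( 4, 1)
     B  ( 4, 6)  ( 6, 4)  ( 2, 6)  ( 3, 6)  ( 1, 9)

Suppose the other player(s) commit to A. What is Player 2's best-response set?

BR_2 = {Q,S}

u_2(P vs A) = 3
u_2(Q vs A) = 6
u_2(R vs A) = 1
u_2(S vs A) = 6
u_2(T vs A) = 1
max payoff 6 at {Q,S}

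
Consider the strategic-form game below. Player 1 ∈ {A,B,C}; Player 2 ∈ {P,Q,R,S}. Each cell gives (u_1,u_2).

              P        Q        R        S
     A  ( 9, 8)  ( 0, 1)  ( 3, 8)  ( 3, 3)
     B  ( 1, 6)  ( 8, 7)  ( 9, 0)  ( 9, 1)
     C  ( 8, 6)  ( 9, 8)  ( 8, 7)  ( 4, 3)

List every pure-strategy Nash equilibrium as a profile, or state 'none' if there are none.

Nash profiles: (A,P), (C,Q)

(A,P): NE
(A,Q): not NE [P1→C gives 9>0; P2→R gives 8>1]
(A,R): not NE [P1→B gives 9>3]
(A,S): not NE [P1→B gives 9>3; P2→R gives 8>3]
(B,P): not NE [P1→A gives 9>1; P2→Q gives 7>6]
(B,Q): not NE [P1→C gives 9>8]
(B,R): not NE [P2→Q gives 7>0]
(B,S): not NE [P2→Q gives 7>1]
(C,P): not NE [P1→A gives 9>8; P2→Q gives 8>6]
(C,Q): NE
(C,R): not NE [P1→B gives 9>8; P2→Q gives 8>7]
(C,S): not NE [P1→B gives 9>4; P2→Q gives 8>3]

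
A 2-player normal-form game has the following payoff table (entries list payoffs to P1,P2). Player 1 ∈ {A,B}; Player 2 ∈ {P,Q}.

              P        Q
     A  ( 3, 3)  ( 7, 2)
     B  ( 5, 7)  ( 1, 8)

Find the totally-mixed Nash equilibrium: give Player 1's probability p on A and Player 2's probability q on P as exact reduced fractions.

P1 mixes 1/2 on A; P2 mixes 3/4 on P

P1 indiff ⇒ q·3+(1-q)·7 = q·5+(1-q)·1 ⇒ q(-2) = (1-q)(-6) ⇒ q = 3/4
P2 indiff ⇒ p·3+(1-p)·7 = p·2+(1-p)·8 ⇒ p(1) = (1-p)(1) ⇒ p = 1/2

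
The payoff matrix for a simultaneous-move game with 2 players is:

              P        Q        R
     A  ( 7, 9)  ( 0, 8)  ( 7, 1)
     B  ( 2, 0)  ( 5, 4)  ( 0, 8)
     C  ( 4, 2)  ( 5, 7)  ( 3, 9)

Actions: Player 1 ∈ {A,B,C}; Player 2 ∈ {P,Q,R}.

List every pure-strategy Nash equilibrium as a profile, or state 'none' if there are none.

(A,P): NE
(A,Q): not NE [P1→C gives 5>0; P2→P gives 9>8]
(A,R): not NE [P2→P gives 9>1]
(B,P): not NE [P1→A gives 7>2; P2→R gives 8>0]
(B,Q): not NE [P2→R gives 8>4]
(B,R): not NE [P1→A gives 7>0]
(C,P): not NE [P1→A gives 7>4; P2→R gives 9>2]
(C,Q): not NE [P2→R gives 9>7]
(C,R): not NE [P1→A gives 7>3]

Nash profiles: (A,P)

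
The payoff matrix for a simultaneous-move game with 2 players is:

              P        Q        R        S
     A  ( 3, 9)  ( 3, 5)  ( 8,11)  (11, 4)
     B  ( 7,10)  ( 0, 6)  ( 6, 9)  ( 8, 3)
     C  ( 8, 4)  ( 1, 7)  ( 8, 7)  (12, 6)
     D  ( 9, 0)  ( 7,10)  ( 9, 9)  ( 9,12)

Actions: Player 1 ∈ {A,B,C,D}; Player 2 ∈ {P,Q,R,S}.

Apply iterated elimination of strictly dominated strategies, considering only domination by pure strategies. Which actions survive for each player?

P1 drop B (C beats it: P:8>7 Q:1>0 R:8>6 S:12>8)
P2 drop P (R beats it: A:11>9 C:7>4 D:9>0)
P1→{A,C,D} P2→{Q,R,S}

IESDS → P1:{A,C,D} P2:{Q,R,S}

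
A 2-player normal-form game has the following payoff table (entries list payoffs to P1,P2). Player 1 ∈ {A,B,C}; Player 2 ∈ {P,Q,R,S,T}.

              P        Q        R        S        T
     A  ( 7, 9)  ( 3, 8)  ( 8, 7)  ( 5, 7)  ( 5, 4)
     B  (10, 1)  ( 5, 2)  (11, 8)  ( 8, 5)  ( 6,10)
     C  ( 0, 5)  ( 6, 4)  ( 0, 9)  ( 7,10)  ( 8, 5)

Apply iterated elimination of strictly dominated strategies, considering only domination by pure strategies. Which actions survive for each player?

P1 drop A (B beats it: P:10>7 Q:5>3 R:11>8 S:8>5 T:6>5)
P2 drop P (R beats it: B:8>1 C:9>5)
P2 drop Q (R beats it: B:8>2 C:9>4)
P1→{B,C} P2→{R,S,T}

Survivors P1:{B,C} P2:{R,S,T}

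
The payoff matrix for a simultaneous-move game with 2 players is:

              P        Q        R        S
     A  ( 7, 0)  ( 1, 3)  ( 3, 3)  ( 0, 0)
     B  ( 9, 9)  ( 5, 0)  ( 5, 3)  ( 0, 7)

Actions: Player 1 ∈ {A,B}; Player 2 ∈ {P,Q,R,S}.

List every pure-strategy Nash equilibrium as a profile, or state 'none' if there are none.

PSNE = {(B,P)}

(A,P): not NE [P1→B gives 9>7; P2→R gives 3>0]
(A,Q): not NE [P1→B gives 5>1]
(A,R): not NE [P1→B gives 5>3]
(A,S): not NE [P2→R gives 3>0]
(B,P): NE
(B,Q): not NE [P2→P gives 9>0]
(B,R): not NE [P2→P gives 9>3]
(B,S): not NE [P2→P gives 9>7]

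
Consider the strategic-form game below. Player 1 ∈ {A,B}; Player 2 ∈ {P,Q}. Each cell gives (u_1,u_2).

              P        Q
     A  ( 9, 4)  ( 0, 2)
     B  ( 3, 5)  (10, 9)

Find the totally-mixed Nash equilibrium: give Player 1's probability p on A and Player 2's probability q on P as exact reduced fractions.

P1 indiff ⇒ q·9+(1-q)·0 = q·3+(1-q)·10 ⇒ q(6) = (1-q)(10) ⇒ q = 5/8
P2 indiff ⇒ p·4+(1-p)·5 = p·2+(1-p)·9 ⇒ p(2) = (1-p)(4) ⇒ p = 2/3

p=2/3, q=5/8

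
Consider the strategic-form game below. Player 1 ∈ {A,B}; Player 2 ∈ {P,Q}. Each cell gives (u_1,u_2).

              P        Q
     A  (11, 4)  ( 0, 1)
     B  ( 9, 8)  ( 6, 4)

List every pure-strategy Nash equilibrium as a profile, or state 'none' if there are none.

(A,P): NE
(A,Q): not NE [P1→B gives 6>0; P2→P gives 4>1]
(B,P): not NE [P1→A gives 11>9]
(B,Q): not NE [P2→P gives 8>4]

NE set: (A,P)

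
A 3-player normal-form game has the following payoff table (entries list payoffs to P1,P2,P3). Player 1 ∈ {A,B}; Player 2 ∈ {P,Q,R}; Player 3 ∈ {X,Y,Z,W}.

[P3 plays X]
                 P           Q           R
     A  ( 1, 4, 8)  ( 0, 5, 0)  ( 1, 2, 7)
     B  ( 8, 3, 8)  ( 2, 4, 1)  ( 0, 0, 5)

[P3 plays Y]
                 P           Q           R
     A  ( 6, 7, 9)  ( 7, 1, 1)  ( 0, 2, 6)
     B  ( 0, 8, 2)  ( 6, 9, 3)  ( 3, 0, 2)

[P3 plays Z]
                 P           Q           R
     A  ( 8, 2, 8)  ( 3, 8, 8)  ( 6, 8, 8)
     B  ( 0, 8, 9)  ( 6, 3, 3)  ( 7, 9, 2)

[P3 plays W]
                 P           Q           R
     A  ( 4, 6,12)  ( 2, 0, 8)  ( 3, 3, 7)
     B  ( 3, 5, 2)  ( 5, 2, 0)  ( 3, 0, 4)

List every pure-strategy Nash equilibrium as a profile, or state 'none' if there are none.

NE set: (A,P,W)

(A,P,X): not NE [P1→B gives 8>1; P2→Q gives 5>4; P3→W gives 12>8]
(A,P,Y): not NE [P3→W gives 12>9]
(A,P,Z): not NE [P2→R gives 8>2; P3→W gives 12>8]
(A,P,W): NE
(A,Q,X): not NE [P1→B gives 2>0; P3→W gives 8>0]
(A,Q,Y): not NE [P2→P gives 7>1; P3→W gives 8>1]
(A,Q,Z): not NE [P1→B gives 6>3]
(A,Q,W): not NE [P1→B gives 5>2; P2→P gives 6>0]
(A,R,X): not NE [P2→Q gives 5>2; P3→Z gives 8>7]
(A,R,Y): not NE [P1→B gives 3>0; P2→P gives 7>2; P3→Z gives 8>6]
(A,R,Z): not NE [P1→B gives 7>6]
(A,R,W): not NE [P2→P gives 6>3; P3→Z gives 8>7]
(B,P,X): not NE [P2→Q gives 4>3; P3→Z gives 9>8]
(B,P,Y): not NE [P1→A gives 6>0; P2→Q gives 9>8; P3→Z gives 9>2]
(B,P,Z): not NE [P1→A gives 8>0; P2→R gives 9>8]
(B,P,W): not NE [P1→A gives 4>3; P3→Z gives 9>2]
(B,Q,X): not NE [P3→Z gives 3>1]
(B,Q,Y): not NE [P1→A gives 7>6]
(B,Q,Z): not NE [P2→R gives 9>3]
(B,Q,W): not NE [P2→P gives 5>2; P3→Z gives 3>0]
(B,R,X): not NE [P1→A gives 1>0; P2→Q gives 4>0]
(B,R,Y): not NE [P2→Q gives 9>0; P3→X gives 5>2]
(B,R,Z): not NE [P3→X gives 5>2]
(B,R,W): not NE [P2→P gives 5>0; P3→X gives 5>4]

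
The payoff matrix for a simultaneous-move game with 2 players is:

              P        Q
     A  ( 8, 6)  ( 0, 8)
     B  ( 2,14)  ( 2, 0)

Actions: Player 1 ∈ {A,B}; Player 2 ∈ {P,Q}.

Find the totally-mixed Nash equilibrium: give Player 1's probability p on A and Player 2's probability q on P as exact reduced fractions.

P1 mixes 7/8 on A; P2 mixes 1/4 on P

P1 indiff ⇒ q·8+(1-q)·0 = q·2+(1-q)·2 ⇒ q(6) = (1-q)(2) ⇒ q = 1/4
P2 indiff ⇒ p·6+(1-p)·14 = p·8+(1-p)·0 ⇒ p(-2) = (1-p)(-14) ⇒ p = 7/8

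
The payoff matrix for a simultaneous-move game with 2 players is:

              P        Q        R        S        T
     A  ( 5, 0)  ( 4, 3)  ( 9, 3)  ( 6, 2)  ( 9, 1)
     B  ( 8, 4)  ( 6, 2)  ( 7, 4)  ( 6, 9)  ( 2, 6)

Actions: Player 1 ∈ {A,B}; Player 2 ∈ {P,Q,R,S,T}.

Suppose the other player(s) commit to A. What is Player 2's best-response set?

u_2(P vs A) = 0
u_2(Q vs A) = 3
u_2(R vs A) = 3
u_2(S vs A) = 2
u_2(T vs A) = 1
max payoff 3 at {Q,R}

argmax u_2 = {Q,R}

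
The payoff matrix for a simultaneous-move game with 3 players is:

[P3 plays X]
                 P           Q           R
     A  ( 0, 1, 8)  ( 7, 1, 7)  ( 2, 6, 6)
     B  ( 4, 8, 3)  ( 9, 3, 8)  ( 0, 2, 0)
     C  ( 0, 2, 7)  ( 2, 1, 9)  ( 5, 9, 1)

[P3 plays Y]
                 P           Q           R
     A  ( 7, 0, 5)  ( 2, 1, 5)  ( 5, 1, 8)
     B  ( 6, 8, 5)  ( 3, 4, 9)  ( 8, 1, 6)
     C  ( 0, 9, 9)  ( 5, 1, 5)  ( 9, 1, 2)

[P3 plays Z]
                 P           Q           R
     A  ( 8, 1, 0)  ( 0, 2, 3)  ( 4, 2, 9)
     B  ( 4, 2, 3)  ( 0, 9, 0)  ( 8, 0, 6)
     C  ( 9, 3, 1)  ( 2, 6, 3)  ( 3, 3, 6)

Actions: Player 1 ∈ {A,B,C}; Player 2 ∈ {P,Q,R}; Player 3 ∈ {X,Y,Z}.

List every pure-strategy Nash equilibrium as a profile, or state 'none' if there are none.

PSNE: ∅

(A,P,X): not NE [P1→B gives 4>0; P2→R gives 6>1]
(A,P,Y): not NE [P2→R gives 1>0; P3→X gives 8>5]
(A,P,Z): not NE [P1→C gives 9>8; P2→R gives 2>1; P3→X gives 8>0]
(A,Q,X): not NE [P1→B gives 9>7; P2→R gives 6>1]
(A,Q,Y): not NE [P1→C gives 5>2; P3→X gives 7>5]
(A,Q,Z): not NE [P1→C gives 2>0; P3→X gives 7>3]
(A,R,X): not NE [P1→C gives 5>2; P3→Z gives 9>6]
(A,R,Y): not NE [P1→C gives 9>5; P3→Z gives 9>8]
(A,R,Z): not NE [P1→B gives 8>4]
(B,P,X): not NE [P3→Y gives 5>3]
(B,P,Y): not NE [P1→A gives 7>6]
(B,P,Z): not NE [P1→C gives 9>4; P2→Q gives 9>2; P3→Y gives 5>3]
(B,Q,X): not NE [P2→P gives 8>3; P3→Y gives 9>8]
(B,Q,Y): not NE [P1→C gives 5>3; P2→P gives 8>4]
(B,Q,Z): not NE [P1→C gives 2>0; P3→Y gives 9>0]
(B,R,X): not NE [P1→C gives 5>0; P2→P gives 8>2; P3→Z gives 6>0]
(B,R,Y): not NE [P1→C gives 9>8; P2→P gives 8>1]
(B,R,Z): not NE [P2→Q gives 9>0]
(C,P,X): not NE [P1→B gives 4>0; P2→R gives 9>2; P3→Y gives 9>7]
(C,P,Y): not NE [P1→A gives 7>0]
(C,P,Z): not NE [P2→Q gives 6>3; P3→Y gives 9>1]
(C,Q,X): not NE [P1→B gives 9>2; P2→R gives 9>1]
(C,Q,Y): not NE [P2→P gives 9>1; P3→X gives 9>5]
(C,Q,Z): not NE [P3→X gives 9>3]
(C,R,X): not NE [P3→Z gives 6>1]
(C,R,Y): not NE [P2→P gives 9>1; P3→Z gives 6>2]
(C,R,Z): not NE [P1→B gives 8>3; P2→Q gives 6>3]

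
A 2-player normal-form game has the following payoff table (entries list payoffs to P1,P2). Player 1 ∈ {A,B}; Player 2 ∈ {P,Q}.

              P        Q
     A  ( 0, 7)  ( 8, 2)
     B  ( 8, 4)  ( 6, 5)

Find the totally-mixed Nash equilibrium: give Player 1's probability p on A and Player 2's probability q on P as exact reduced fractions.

P1 mixes 1/6 on A; P2 mixes 1/5 on P

P1 indiff ⇒ q·0+(1-q)·8 = q·8+(1-q)·6 ⇒ q(-8) = (1-q)(-2) ⇒ q = 1/5
P2 indiff ⇒ p·7+(1-p)·4 = p·2+(1-p)·5 ⇒ p(5) = (1-p)(1) ⇒ p = 1/6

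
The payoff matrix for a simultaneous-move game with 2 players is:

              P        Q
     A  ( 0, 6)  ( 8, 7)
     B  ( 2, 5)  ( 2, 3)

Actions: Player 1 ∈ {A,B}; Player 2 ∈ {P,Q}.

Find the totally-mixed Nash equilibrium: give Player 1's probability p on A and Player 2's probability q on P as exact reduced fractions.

P1 indiff ⇒ q·0+(1-q)·8 = q·2+(1-q)·2 ⇒ q(-2) = (1-q)(-6) ⇒ q = 3/4
P2 indiff ⇒ p·6+(1-p)·5 = p·7+(1-p)·3 ⇒ p(-1) = (1-p)(-2) ⇒ p = 2/3

p=2/3, q=3/4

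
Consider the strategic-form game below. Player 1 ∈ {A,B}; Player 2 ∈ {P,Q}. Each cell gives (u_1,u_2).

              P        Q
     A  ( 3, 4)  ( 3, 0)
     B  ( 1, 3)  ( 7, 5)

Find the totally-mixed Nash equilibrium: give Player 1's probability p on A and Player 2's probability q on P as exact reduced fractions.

p=1/3, q=2/3

P1 indiff ⇒ q·3+(1-q)·3 = q·1+(1-q)·7 ⇒ q(2) = (1-q)(4) ⇒ q = 2/3
P2 indiff ⇒ p·4+(1-p)·3 = p·0+(1-p)·5 ⇒ p(4) = (1-p)(2) ⇒ p = 1/3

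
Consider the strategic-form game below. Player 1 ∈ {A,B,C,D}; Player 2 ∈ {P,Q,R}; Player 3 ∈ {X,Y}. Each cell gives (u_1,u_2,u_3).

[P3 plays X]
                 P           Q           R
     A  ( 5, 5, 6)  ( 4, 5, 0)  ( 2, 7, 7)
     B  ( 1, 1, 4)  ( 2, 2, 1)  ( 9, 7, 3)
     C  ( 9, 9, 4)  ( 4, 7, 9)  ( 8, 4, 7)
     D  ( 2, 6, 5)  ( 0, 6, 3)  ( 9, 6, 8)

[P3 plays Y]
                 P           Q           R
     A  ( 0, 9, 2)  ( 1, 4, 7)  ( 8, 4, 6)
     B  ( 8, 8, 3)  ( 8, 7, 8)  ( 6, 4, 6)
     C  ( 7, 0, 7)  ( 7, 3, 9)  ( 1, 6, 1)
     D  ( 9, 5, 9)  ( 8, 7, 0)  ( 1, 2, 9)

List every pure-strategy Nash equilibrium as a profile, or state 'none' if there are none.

(A,P,X): not NE [P1→C gives 9>5; P2→R gives 7>5]
(A,P,Y): not NE [P1→D gives 9>0; P3→X gives 6>2]
(A,Q,X): not NE [P2→R gives 7>5; P3→Y gives 7>0]
(A,Q,Y): not NE [P1→D gives 8>1; P2→P gives 9>4]
(A,R,X): not NE [P1→D gives 9>2]
(A,R,Y): not NE [P2→P gives 9>4; P3→X gives 7>6]
(B,P,X): not NE [P1→C gives 9>1; P2→R gives 7>1]
(B,P,Y): not NE [P1→D gives 9>8; P3→X gives 4>3]
(B,Q,X): not NE [P1→C gives 4>2; P2→R gives 7>2; P3→Y gives 8>1]
(B,Q,Y): not NE [P2→P gives 8>7]
(B,R,X): not NE [P3→Y gives 6>3]
(B,R,Y): not NE [P1→A gives 8>6; P2→P gives 8>4]
(C,P,X): not NE [P3→Y gives 7>4]
(C,P,Y): not NE [P1→D gives 9>7; P2→R gives 6>0]
(C,Q,X): not NE [P2→P gives 9>7]
(C,Q,Y): not NE [P1→D gives 8>7; P2→R gives 6>3]
(C,R,X): not NE [P1→D gives 9>8; P2→P gives 9>4]
(C,R,Y): not NE [P1→A gives 8>1; P3→X gives 7>1]
(D,P,X): not NE [P1→C gives 9>2; P3→Y gives 9>5]
(D,P,Y): not NE [P2→Q gives 7>5]
(D,Q,X): not NE [P1→C gives 4>0]
(D,Q,Y): not NE [P3→X gives 3>0]
(D,R,X): not NE [P3→Y gives 9>8]
(D,R,Y): not NE [P1→A gives 8>1; P2→Q gives 7>2]

No pure NE.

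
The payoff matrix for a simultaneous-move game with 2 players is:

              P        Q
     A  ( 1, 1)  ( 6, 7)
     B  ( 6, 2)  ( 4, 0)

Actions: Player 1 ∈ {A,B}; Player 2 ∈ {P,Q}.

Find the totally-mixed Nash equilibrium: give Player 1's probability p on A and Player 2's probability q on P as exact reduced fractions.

P1 indiff ⇒ q·1+(1-q)·6 = q·6+(1-q)·4 ⇒ q(-5) = (1-q)(-2) ⇒ q = 2/7
P2 indiff ⇒ p·1+(1-p)·2 = p·7+(1-p)·0 ⇒ p(-6) = (1-p)(-2) ⇒ p = 1/4

(p,q) = (1/4, 2/7)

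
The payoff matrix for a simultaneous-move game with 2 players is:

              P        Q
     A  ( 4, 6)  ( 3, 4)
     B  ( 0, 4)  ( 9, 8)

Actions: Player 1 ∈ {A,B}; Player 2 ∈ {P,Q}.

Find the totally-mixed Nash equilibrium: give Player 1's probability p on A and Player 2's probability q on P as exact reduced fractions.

P1 mixes 2/3 on A; P2 mixes 3/5 on P

P1 indiff ⇒ q·4+(1-q)·3 = q·0+(1-q)·9 ⇒ q(4) = (1-q)(6) ⇒ q = 3/5
P2 indiff ⇒ p·6+(1-p)·4 = p·4+(1-p)·8 ⇒ p(2) = (1-p)(4) ⇒ p = 2/3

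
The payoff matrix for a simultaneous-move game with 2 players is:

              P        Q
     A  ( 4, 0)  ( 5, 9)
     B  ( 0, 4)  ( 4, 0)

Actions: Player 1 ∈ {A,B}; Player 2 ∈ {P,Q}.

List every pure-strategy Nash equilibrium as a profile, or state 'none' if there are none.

PSNE = {(A,Q)}

(A,P): not NE [P2→Q gives 9>0]
(A,Q): NE
(B,P): not NE [P1→A gives 4>0]
(B,Q): not NE [P1→A gives 5>4; P2→P gives 4>0]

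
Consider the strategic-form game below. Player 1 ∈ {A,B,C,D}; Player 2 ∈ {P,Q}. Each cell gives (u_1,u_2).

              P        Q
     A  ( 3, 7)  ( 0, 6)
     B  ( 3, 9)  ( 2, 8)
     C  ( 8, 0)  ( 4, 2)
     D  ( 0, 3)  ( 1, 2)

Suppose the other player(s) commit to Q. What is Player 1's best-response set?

u_1(A vs Q) = 0
u_1(B vs Q) = 2
u_1(C vs Q) = 4
u_1(D vs Q) = 1
max payoff 4 at {C}

P1 best: {C}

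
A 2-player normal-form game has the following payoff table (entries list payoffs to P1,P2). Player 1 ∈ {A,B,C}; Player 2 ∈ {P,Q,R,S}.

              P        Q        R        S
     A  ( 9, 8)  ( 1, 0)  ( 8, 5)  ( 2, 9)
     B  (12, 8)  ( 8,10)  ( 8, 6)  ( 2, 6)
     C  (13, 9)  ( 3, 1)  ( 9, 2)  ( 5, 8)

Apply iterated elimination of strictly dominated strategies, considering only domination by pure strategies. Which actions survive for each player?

Survivors P1:{B,C} P2:{P,Q}

P1 drop A (C beats it: P:13>9 Q:3>1 R:9>8 S:5>2)
P2 drop R (P beats it: B:8>6 C:9>2)
P2 drop S (P beats it: B:8>6 C:9>8)
P1→{B,C} P2→{P,Q}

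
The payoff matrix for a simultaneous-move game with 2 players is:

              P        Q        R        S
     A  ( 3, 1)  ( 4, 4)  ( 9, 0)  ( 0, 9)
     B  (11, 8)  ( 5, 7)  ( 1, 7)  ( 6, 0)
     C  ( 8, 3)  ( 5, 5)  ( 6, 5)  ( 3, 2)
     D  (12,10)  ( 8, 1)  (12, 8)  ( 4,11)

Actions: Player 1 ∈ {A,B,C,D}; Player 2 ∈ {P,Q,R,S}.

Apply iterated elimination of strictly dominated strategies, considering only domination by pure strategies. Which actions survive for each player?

P1 drop A (D beats it: P:12>3 Q:8>4 R:12>9 S:4>0)
P1 drop C (D beats it: P:12>8 Q:8>5 R:12>6 S:4>3)
P2 drop Q (P beats it: B:8>7 D:10>1)
P2 drop R (P beats it: B:8>7 D:10>8)
P1→{B,D} P2→{P,S}

Remaining: P1:{B,D} P2:{P,S}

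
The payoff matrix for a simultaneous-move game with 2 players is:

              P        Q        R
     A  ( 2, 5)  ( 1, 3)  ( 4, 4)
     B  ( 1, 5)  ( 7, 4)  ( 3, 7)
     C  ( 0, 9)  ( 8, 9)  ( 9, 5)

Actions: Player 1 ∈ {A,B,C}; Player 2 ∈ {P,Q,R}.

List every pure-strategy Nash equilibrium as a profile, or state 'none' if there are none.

Nash profiles: (A,P), (C,Q)

(A,P): NE
(A,Q): not NE [P1→C gives 8>1; P2→P gives 5>3]
(A,R): not NE [P1→C gives 9>4; P2→P gives 5>4]
(B,P): not NE [P1→A gives 2>1; P2→R gives 7>5]
(B,Q): not NE [P1→C gives 8>7; P2→R gives 7>4]
(B,R): not NE [P1→C gives 9>3]
(C,P): not NE [P1→A gives 2>0]
(C,Q): NE
(C,R): not NE [P2→Q gives 9>5]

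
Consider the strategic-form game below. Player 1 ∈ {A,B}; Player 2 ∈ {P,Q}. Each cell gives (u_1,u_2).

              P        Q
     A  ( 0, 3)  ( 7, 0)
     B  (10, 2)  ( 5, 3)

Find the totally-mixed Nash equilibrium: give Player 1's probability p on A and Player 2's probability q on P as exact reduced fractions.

P1 mixes 1/4 on A; P2 mixes 1/6 on P

P1 indiff ⇒ q·0+(1-q)·7 = q·10+(1-q)·5 ⇒ q(-10) = (1-q)(-2) ⇒ q = 1/6
P2 indiff ⇒ p·3+(1-p)·2 = p·0+(1-p)·3 ⇒ p(3) = (1-p)(1) ⇒ p = 1/4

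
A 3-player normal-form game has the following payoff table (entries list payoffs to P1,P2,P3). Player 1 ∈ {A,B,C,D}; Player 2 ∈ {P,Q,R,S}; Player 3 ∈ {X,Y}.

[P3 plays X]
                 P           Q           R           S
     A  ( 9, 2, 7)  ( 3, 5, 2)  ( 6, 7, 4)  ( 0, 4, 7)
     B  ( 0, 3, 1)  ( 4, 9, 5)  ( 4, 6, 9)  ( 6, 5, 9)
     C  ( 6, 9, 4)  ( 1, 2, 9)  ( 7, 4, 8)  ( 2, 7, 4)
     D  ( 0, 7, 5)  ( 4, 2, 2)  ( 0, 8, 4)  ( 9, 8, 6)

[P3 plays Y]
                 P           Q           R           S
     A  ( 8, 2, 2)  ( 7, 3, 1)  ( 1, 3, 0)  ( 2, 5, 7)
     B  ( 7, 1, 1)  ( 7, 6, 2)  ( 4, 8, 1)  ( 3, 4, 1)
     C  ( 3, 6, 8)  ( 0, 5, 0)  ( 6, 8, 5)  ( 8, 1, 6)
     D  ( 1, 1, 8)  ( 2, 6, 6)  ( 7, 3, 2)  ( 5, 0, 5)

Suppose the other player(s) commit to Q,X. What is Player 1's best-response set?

u_1(A vs Q,X) = 3
u_1(B vs Q,X) = 4
u_1(C vs Q,X) = 1
u_1(D vs Q,X) = 4
max payoff 4 at {B,D}

argmax u_1 = {B,D}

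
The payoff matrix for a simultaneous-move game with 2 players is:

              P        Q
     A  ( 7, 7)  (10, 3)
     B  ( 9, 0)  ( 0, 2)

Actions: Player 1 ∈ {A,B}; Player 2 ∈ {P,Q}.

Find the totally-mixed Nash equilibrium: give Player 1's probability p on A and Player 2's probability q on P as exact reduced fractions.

(p,q) = (1/3, 5/6)

P1 indiff ⇒ q·7+(1-q)·10 = q·9+(1-q)·0 ⇒ q(-2) = (1-q)(-10) ⇒ q = 5/6
P2 indiff ⇒ p·7+(1-p)·0 = p·3+(1-p)·2 ⇒ p(4) = (1-p)(2) ⇒ p = 1/3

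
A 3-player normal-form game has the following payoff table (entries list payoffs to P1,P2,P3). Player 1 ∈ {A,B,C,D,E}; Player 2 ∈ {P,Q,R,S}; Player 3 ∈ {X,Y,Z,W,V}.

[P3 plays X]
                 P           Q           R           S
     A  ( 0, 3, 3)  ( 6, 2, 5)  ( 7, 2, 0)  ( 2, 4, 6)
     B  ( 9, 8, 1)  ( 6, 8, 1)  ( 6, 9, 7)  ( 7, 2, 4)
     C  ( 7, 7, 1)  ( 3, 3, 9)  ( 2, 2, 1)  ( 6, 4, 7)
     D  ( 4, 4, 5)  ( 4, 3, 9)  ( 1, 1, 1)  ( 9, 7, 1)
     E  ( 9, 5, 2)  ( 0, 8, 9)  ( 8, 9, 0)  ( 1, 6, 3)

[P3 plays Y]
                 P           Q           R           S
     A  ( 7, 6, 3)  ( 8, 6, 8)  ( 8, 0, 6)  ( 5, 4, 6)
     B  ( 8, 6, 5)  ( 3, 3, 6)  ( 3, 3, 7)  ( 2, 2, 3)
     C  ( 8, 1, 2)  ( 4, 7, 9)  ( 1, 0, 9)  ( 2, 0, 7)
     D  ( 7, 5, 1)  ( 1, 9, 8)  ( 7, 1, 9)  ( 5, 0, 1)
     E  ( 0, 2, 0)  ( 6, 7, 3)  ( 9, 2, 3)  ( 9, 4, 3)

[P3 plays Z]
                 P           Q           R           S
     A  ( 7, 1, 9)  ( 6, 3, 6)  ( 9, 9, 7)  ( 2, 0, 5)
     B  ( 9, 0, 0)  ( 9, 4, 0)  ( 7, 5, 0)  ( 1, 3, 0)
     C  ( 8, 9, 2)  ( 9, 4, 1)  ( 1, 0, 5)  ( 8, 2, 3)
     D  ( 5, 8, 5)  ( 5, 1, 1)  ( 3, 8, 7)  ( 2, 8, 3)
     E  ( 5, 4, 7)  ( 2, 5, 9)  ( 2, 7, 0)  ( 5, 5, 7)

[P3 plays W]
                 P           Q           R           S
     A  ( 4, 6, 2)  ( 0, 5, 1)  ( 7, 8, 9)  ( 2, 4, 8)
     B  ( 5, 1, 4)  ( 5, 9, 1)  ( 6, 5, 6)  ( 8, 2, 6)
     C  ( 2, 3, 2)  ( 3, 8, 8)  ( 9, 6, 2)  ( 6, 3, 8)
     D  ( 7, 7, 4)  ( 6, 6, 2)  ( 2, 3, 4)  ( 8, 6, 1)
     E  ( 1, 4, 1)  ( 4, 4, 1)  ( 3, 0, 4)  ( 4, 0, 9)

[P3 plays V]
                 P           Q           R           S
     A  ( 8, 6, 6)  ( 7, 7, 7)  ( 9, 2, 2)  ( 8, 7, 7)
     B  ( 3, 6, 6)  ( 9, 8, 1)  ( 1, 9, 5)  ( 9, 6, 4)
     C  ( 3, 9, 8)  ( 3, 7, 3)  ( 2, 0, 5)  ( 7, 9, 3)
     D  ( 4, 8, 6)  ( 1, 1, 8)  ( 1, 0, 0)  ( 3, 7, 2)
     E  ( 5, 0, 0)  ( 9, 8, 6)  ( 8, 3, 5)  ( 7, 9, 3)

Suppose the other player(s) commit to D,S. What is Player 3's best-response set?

P3 best: {Z}

u_3(X vs D,S) = 1
u_3(Y vs D,S) = 1
u_3(Z vs D,S) = 3
u_3(W vs D,S) = 1
u_3(V vs D,S) = 2
max payoff 3 at {Z}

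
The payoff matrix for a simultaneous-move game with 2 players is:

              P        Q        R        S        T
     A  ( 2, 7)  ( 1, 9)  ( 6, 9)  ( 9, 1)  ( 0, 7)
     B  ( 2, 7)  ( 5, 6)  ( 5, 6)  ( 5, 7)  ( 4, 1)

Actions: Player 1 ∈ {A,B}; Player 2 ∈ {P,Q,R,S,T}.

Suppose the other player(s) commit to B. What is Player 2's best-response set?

P2 best: {P,S}

u_2(P vs B) = 7
u_2(Q vs B) = 6
u_2(R vs B) = 6
u_2(S vs B) = 7
u_2(T vs B) = 1
max payoff 7 at {P,S}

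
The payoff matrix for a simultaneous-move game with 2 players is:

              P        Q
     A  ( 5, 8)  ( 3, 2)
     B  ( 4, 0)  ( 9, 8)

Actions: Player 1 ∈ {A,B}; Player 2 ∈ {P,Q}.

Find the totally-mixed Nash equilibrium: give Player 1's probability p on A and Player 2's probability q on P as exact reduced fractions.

p=4/7, q=6/7

P1 indiff ⇒ q·5+(1-q)·3 = q·4+(1-q)·9 ⇒ q(1) = (1-q)(6) ⇒ q = 6/7
P2 indiff ⇒ p·8+(1-p)·0 = p·2+(1-p)·8 ⇒ p(6) = (1-p)(8) ⇒ p = 4/7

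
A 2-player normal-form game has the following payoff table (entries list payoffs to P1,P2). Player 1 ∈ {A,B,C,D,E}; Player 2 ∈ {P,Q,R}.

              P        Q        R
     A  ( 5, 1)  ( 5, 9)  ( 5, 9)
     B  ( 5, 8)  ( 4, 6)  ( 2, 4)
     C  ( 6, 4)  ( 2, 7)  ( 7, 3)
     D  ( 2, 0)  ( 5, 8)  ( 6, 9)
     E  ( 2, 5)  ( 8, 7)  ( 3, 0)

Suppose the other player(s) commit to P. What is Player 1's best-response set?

BR_1 = {C}

u_1(A vs P) = 5
u_1(B vs P) = 5
u_1(C vs P) = 6
u_1(D vs P) = 2
u_1(E vs P) = 2
max payoff 6 at {C}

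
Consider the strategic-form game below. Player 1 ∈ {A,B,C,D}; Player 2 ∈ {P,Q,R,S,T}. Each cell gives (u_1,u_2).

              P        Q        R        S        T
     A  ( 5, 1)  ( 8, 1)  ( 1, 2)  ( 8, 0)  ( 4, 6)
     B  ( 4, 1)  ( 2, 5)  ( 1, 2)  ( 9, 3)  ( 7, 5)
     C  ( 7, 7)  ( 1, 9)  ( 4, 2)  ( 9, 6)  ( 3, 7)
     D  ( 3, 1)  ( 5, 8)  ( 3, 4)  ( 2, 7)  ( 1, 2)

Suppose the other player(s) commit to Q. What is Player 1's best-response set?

P1 best: {A}

u_1(A vs Q) = 8
u_1(B vs Q) = 2
u_1(C vs Q) = 1
u_1(D vs Q) = 5
max payoff 8 at {A}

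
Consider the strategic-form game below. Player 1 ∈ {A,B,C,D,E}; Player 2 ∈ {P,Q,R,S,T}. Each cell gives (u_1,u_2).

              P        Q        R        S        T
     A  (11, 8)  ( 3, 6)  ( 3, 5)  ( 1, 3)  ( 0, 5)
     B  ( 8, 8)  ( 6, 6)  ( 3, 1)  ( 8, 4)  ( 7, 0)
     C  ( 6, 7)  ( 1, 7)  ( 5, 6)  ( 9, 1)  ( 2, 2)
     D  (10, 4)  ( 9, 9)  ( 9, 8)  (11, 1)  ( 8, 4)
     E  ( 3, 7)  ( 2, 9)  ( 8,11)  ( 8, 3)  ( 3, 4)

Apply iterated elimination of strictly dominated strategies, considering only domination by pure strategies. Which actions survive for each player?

P1 drop B (D beats it: P:10>8 Q:9>6 R:9>3 S:11>8 T:8>7)
P1 drop C (D beats it: P:10>6 Q:9>1 R:9>5 S:11>9 T:8>2)
P1 drop E (D beats it: P:10>3 Q:9>2 R:9>8 S:11>8 T:8>3)
P2 drop R (Q beats it: A:6>5 D:9>8)
P2 drop S (P beats it: A:8>3 D:4>1)
P2 drop T (Q beats it: A:6>5 D:9>4)
P1→{A,D} P2→{P,Q}

Remaining: P1:{A,D} P2:{P,Q}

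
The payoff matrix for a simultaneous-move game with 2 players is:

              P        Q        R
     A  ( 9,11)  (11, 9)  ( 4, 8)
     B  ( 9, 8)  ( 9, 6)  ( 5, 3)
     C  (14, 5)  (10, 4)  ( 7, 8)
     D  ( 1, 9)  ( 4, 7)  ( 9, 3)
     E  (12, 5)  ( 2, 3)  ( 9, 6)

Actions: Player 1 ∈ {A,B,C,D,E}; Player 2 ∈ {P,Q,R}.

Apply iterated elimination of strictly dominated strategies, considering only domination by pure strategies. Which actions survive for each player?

P1 drop B (C beats it: P:14>9 Q:10>9 R:7>5)
P2 drop Q (P beats it: A:11>9 C:5>4 D:9>7 E:5>3)
P1 drop A (C beats it: P:14>9 R:7>4)
P1→{C,D,E} P2→{P,R}

Remaining: P1:{C,D,E} P2:{P,R}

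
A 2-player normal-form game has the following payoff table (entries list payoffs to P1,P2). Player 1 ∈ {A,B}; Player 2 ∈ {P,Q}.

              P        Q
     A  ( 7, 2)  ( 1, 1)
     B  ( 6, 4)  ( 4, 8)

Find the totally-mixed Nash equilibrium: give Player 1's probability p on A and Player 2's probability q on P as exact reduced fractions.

(p,q) = (4/5, 3/4)

P1 indiff ⇒ q·7+(1-q)·1 = q·6+(1-q)·4 ⇒ q(1) = (1-q)(3) ⇒ q = 3/4
P2 indiff ⇒ p·2+(1-p)·4 = p·1+(1-p)·8 ⇒ p(1) = (1-p)(4) ⇒ p = 4/5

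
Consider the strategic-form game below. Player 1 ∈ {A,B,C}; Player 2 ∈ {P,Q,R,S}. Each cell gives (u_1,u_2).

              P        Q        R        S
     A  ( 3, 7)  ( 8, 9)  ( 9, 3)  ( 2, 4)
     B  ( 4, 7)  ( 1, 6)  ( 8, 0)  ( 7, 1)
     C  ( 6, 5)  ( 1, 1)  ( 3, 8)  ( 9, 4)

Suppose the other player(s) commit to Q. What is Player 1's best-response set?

argmax u_1 = {A}

u_1(A vs Q) = 8
u_1(B vs Q) = 1
u_1(C vs Q) = 1
max payoff 8 at {A}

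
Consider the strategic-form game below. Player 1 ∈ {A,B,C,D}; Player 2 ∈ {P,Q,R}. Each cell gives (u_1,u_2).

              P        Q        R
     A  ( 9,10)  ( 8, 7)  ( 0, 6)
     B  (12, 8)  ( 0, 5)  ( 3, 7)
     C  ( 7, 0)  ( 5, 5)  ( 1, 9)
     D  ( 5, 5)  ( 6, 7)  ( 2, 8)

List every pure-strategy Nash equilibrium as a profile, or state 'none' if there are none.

(A,P): not NE [P1→B gives 12>9]
(A,Q): not NE [P2→P gives 10>7]
(A,R): not NE [P1→B gives 3>0; P2→P gives 10>6]
(B,P): NE
(B,Q): not NE [P1→A gives 8>0; P2→P gives 8>5]
(B,R): not NE [P2→P gives 8>7]
(C,P): not NE [P1→B gives 12>7; P2→R gives 9>0]
(C,Q): not NE [P1→A gives 8>5; P2→R gives 9>5]
(C,R): not NE [P1→B gives 3>1]
(D,P): not NE [P1→B gives 12>5; P2→R gives 8>5]
(D,Q): not NE [P1→A gives 8>6; P2→R gives 8>7]
(D,R): not NE [P1→B gives 3>2]

PSNE = {(B,P)}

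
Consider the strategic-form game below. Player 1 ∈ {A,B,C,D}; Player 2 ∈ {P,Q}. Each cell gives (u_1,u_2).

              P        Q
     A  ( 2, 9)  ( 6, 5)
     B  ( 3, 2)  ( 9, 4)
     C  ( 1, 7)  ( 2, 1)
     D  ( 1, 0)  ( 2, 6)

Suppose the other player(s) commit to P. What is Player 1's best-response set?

u_1(A vs P) = 2
u_1(B vs P) = 3
u_1(C vs P) = 1
u_1(D vs P) = 1
max payoff 3 at {B}

BR_1 = {B}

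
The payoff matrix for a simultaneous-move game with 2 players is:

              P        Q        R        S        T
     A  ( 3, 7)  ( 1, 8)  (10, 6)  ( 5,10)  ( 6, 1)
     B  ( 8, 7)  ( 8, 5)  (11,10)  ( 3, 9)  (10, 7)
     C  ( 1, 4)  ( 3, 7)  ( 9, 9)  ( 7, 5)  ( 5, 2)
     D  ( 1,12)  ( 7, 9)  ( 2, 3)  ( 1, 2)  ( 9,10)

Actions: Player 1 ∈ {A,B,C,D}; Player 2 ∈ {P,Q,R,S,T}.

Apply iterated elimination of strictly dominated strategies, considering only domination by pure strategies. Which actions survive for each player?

P1 drop D (B beats it: P:8>1 Q:8>7 R:11>2 S:3>1 T:10>9)
P2 drop P (S beats it: A:10>7 B:9>7 C:5>4)
P2 drop T (R beats it: A:6>1 B:10>7 C:9>2)
P1→{A,B,C} P2→{Q,R,S}

Survivors P1:{A,B,C} P2:{Q,R,S}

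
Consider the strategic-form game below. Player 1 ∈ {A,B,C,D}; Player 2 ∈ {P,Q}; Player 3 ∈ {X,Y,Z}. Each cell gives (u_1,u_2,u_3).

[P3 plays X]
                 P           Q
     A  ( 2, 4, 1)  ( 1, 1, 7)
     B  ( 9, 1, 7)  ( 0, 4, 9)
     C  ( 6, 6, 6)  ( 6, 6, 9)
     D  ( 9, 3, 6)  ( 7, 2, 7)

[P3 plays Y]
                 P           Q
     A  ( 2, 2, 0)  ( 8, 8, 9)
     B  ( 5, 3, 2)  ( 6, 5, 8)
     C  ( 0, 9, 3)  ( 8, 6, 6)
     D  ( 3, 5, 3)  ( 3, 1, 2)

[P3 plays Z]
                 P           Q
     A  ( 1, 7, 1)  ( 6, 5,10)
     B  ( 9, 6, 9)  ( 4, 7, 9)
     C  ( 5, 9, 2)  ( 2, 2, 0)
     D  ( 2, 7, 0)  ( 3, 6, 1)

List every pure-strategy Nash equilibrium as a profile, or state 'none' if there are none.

(A,P,X): not NE [P1→D gives 9>2]
(A,P,Y): not NE [P1→B gives 5>2; P2→Q gives 8>2; P3→Z gives 1>0]
(A,P,Z): not NE [P1→B gives 9>1]
(A,Q,X): not NE [P1→D gives 7>1; P2→P gives 4>1; P3→Z gives 10>7]
(A,Q,Y): not NE [P3→Z gives 10>9]
(A,Q,Z): not NE [P2→P gives 7>5]
(B,P,X): not NE [P2→Q gives 4>1; P3→Z gives 9>7]
(B,P,Y): not NE [P2→Q gives 5>3; P3→Z gives 9>2]
(B,P,Z): not NE [P2→Q gives 7>6]
(B,Q,X): not NE [P1→D gives 7>0]
(B,Q,Y): not NE [P1→C gives 8>6; P3→Z gives 9>8]
(B,Q,Z): not NE [P1→A gives 6>4]
(C,P,X): not NE [P1→D gives 9>6]
(C,P,Y): not NE [P1→B gives 5>0; P3→X gives 6>3]
(C,P,Z): not NE [P1→B gives 9>5; P3→X gives 6>2]
(C,Q,X): not NE [P1→D gives 7>6]
(C,Q,Y): not NE [P2→P gives 9>6; P3→X gives 9>6]
(C,Q,Z): not NE [P1→A gives 6>2; P2→P gives 9>2; P3→X gives 9>0]
(D,P,X): NE
(D,P,Y): not NE [P1→B gives 5>3; P3→X gives 6>3]
(D,P,Z): not NE [P1→B gives 9>2; P3→X gives 6>0]
(D,Q,X): not NE [P2→P gives 3>2]
(D,Q,Y): not NE [P1→C gives 8>3; P2→P gives 5>1; P3→X gives 7>2]
(D,Q,Z): not NE [P1→A gives 6>3; P2→P gives 7>6; P3→X gives 7>1]

PSNE = {(D,P,X)}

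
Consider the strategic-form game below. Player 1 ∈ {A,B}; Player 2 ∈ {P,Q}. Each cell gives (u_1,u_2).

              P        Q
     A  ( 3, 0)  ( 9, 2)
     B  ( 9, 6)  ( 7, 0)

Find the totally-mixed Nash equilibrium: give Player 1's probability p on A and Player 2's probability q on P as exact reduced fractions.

(p,q) = (3/4, 1/4)

P1 indiff ⇒ q·3+(1-q)·9 = q·9+(1-q)·7 ⇒ q(-6) = (1-q)(-2) ⇒ q = 1/4
P2 indiff ⇒ p·0+(1-p)·6 = p·2+(1-p)·0 ⇒ p(-2) = (1-p)(-6) ⇒ p = 3/4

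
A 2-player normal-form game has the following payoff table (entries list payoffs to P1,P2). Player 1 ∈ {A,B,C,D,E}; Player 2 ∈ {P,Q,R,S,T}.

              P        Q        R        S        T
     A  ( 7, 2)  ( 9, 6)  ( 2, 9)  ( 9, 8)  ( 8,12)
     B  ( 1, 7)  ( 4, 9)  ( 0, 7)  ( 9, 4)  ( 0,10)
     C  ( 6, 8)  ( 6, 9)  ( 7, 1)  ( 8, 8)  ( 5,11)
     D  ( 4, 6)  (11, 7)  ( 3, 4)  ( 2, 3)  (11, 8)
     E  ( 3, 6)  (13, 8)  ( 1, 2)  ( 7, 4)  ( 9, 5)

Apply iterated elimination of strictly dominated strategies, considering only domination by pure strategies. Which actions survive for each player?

IESDS → P1:{D,E} P2:{Q,T}

P2 drop P (Q beats it: A:6>2 B:9>7 C:9>8 D:7>6 E:8>6)
P2 drop R (T beats it: A:12>9 B:10>7 C:11>1 D:8>4 E:5>2)
P1 drop C (A beats it: Q:9>6 S:9>8 T:8>5)
P2 drop S (T beats it: A:12>8 B:10>4 D:8>3 E:5>4)
P1 drop A (D beats it: Q:11>9 T:11>8)
P1 drop B (D beats it: Q:11>4 T:11>0)
P1→{D,E} P2→{Q,T}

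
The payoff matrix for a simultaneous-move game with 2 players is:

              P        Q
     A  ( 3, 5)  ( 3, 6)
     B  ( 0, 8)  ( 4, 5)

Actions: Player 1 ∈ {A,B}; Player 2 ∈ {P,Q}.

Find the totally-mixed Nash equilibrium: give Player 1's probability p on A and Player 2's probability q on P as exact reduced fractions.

P1 indiff ⇒ q·3+(1-q)·3 = q·0+(1-q)·4 ⇒ q(3) = (1-q)(1) ⇒ q = 1/4
P2 indiff ⇒ p·5+(1-p)·8 = p·6+(1-p)·5 ⇒ p(-1) = (1-p)(-3) ⇒ p = 3/4

p=3/4, q=1/4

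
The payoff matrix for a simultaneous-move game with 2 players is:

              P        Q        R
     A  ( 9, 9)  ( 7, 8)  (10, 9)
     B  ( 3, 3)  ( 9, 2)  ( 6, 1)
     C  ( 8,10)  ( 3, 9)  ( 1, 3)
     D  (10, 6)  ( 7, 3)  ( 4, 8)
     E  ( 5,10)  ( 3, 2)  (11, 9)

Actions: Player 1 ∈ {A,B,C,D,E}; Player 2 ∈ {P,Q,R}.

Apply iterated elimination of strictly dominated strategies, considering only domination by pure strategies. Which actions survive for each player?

Survivors P1:{A,D,E} P2:{P,R}

P1 drop C (A beats it: P:9>8 Q:7>3 R:10>1)
P2 drop Q (P beats it: A:9>8 B:3>2 D:6>3 E:10>2)
P1 drop B (A beats it: P:9>3 R:10>6)
P1→{A,D,E} P2→{P,R}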